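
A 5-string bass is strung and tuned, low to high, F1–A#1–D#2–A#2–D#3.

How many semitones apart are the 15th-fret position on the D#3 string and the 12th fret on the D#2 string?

D#3 at fret 15 → F#4 (MIDI 66); D#2 at fret 12 → D#3 (MIDI 51).
66 − 51 = 15, so the two pitches are 15 semitones apart, with F#4 the higher.

15 semitones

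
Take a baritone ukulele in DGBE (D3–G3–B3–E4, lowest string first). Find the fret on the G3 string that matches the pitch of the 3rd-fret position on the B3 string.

7

Fret 3 on B3 is MIDI 59 + 3 = 62 (D4). On the G3 string (open MIDI 55), that pitch is 62 − 55 = fret 7.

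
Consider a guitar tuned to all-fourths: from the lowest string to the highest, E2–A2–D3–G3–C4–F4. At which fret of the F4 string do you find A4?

A4 is 4 semitones above the open F4 (F–F#–G–G#–A), so it sits at fret 4.

4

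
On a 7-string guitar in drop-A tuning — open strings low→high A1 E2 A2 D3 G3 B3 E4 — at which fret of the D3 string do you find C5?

C5 is 22 semitones above the open D3 (D–D#–E–F–…–A#–B–C), so it sits at fret 22.

22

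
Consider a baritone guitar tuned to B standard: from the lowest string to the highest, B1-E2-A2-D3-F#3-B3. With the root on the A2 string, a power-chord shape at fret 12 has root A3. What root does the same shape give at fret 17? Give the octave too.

D4

Moving from fret 12 to fret 17 shifts the root by 5 semitones.
A3 up 5 semitones is D4.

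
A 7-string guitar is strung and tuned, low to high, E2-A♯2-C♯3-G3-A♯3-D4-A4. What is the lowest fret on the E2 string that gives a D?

10

From E2, count semitones up the chromatic scale until reaching D: E–F–F#–G–…–C–C#–D — 10 steps.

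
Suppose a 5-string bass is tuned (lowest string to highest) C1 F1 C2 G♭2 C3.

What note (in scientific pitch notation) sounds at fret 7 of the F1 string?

C2

The open F1 string plus 7 semitones: F–Gb–G–Ab–A–Bb–B–C.
The walk passes from B into C once, so the octave number goes from 1 to 2.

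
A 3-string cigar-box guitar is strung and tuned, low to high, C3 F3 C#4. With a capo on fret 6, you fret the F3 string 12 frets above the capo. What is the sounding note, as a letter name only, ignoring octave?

B

The capo raises the open F3 by 6 semitones to B3; fretting 12 more gives F3 + 6 + 12 = F3 + 18 semitones, landing on B.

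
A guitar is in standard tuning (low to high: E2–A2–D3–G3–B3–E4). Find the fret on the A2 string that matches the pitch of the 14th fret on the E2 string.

9

E2 at fret 14 is E2 + 14 semitones = F#3.
The open A2 string is 5 semitones above the open E2, so the same pitch on the A2 string lies at fret 14 − 5 = 9.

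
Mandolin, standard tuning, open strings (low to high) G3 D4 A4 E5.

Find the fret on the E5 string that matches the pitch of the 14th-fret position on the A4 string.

7

Fret 14 on A4 is MIDI 69 + 14 = 83 (B5). On the E5 string (open MIDI 76), that pitch is 83 − 76 = fret 7.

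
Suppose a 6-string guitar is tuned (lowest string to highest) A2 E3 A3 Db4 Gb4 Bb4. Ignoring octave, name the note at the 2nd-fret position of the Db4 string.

Db4 is MIDI 61. Adding 2 gives 63; 63 mod 12 = 3, i.e. Eb.
(Equivalently spelled D#.)

Eb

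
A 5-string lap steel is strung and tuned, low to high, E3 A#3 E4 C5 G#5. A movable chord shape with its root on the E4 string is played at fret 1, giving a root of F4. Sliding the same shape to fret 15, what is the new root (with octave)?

Moving from fret 1 to fret 15 shifts the root by 14 semitones.
F4 up 14 semitones is G5.

G5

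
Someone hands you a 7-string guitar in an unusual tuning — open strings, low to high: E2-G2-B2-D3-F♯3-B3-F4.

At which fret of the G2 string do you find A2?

2

A2 is 2 semitones above the open G2 (G–G#–A), so it sits at fret 2.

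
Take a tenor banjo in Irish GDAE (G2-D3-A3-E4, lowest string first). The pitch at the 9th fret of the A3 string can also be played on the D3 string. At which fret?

16

A3 at fret 9 is A3 + 9 semitones = F#4.
The open D3 string is 7 semitones below the open A3, so the same pitch on the D3 string lies at fret 9 + 7 = 16.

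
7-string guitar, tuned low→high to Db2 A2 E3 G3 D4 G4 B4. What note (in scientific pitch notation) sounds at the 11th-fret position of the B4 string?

B4 is MIDI 71. Adding 11 gives 82, which is Bb5.
(Equivalently spelled A#5.)

Bb5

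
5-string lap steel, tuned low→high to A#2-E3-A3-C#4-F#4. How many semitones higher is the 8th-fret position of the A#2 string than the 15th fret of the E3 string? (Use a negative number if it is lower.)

-13 semitones

A#2 at fret 8 → F#3 (MIDI 54); E3 at fret 15 → G4 (MIDI 67).
54 − 67 = -13, so the two pitches are 13 semitones apart.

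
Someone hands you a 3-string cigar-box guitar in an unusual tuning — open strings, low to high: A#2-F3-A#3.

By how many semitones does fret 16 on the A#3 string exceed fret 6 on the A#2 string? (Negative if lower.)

A#3 at fret 16 → D5 (MIDI 74); A#2 at fret 6 → E3 (MIDI 52).
74 − 52 = 22, so the two pitches are 22 semitones apart.

22 semitones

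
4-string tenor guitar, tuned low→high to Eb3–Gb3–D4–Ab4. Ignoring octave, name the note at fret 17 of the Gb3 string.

The open Gb3 string plus 17 semitones: Gb–G–Ab–A–…–A–Bb–B.

B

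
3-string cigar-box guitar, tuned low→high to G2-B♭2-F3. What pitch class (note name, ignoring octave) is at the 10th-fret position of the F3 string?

E♭

F3 is MIDI 53. Adding 10 gives 63; 63 mod 12 = 3, i.e. E♭.
(Equivalently spelled D♯.)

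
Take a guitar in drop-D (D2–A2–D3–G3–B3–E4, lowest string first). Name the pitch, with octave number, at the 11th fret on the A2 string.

A2 is MIDI 45. Adding 11 gives 56, which is G♯3.

G♯3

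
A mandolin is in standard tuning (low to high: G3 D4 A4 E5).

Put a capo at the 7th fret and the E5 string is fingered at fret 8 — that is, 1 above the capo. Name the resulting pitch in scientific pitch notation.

C6

The capo raises the open E5 by 7 semitones to B5; fretting 1 more gives E5 + 7 + 1 = E5 + 8 semitones = C6.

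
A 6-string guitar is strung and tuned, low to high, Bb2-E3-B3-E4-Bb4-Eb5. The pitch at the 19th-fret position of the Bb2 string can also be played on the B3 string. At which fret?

Fret 19 on Bb2 is MIDI 46 + 19 = 65 (F4). On the B3 string (open MIDI 59), that pitch is 65 − 59 = fret 6.

6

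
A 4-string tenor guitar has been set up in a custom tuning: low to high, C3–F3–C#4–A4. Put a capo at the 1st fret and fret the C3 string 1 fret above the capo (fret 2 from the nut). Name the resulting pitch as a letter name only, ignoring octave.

The capo raises the open C3 by 1 semitone to C#3; fretting 1 more gives C3 + 1 + 1 = C3 + 2 semitones, landing on D.

D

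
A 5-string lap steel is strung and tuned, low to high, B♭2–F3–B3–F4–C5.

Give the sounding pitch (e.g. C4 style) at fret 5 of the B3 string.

Each fret is one semitone, so B3 + 5 = E4.

E4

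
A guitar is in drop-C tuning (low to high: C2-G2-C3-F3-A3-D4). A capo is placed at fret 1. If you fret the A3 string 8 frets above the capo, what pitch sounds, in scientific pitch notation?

F#4

The capo raises the open A3 by 1 semitone to A#3; fretting 8 more gives A3 + 1 + 8 = A3 + 9 semitones = F#4.
(Also written Gb.)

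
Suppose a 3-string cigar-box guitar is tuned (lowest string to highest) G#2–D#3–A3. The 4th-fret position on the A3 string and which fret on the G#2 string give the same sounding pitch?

A3 at fret 4 is A3 + 4 semitones = C#4.
The open G#2 string is 13 semitones below the open A3, so the same pitch on the G#2 string lies at fret 4 + 13 = 17.

17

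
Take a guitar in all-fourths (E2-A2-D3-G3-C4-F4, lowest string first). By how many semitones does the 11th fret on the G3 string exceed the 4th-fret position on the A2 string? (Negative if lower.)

17 semitones

G3 at fret 11 → F#4 (MIDI 66); A2 at fret 4 → C#3 (MIDI 49).
66 − 49 = 17, so the two pitches are 17 semitones apart.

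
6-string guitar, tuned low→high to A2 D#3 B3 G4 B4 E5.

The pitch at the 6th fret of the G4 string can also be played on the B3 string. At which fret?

G4 at fret 6 is G4 + 6 semitones = C#5.
The open B3 string is 8 semitones below the open G4, so the same pitch on the B3 string lies at fret 6 + 8 = 14.

14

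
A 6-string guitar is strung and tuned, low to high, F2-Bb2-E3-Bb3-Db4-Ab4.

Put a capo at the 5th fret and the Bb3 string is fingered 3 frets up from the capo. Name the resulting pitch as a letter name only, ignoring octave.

Gb

The capo raises the open Bb3 by 5 semitones to Eb4; fretting 3 more gives Bb3 + 5 + 3 = Bb3 + 8 semitones, landing on Gb.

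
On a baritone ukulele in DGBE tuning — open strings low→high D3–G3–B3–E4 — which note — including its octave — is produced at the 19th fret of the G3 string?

D5

G3 is MIDI 55. Adding 19 gives 74, which is D5.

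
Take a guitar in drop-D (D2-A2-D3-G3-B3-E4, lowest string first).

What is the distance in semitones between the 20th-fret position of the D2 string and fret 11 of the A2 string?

2 semitones

D2 at fret 20 → A#3 (MIDI 58); A2 at fret 11 → G#3 (MIDI 56).
58 − 56 = 2, so the two pitches are 2 semitones apart, with A#3 the higher.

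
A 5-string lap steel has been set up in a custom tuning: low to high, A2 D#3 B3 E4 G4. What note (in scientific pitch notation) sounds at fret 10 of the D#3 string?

C#4

D#3 is MIDI 51. Adding 10 gives 61, which is C#4.
(Equivalently spelled Db4.)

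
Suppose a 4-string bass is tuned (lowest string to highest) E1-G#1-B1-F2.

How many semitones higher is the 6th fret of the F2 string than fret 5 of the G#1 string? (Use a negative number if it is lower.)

F2 at fret 6 → B2 (MIDI 47); G#1 at fret 5 → C#2 (MIDI 37).
47 − 37 = 10, so the two pitches are 10 semitones apart.

10 semitones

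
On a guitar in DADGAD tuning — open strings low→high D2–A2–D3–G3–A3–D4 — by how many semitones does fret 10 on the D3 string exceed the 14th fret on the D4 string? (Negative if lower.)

-16 semitones

D3 at fret 10 → C4 (MIDI 60); D4 at fret 14 → E5 (MIDI 76).
60 − 76 = -16, so the two pitches are 16 semitones apart.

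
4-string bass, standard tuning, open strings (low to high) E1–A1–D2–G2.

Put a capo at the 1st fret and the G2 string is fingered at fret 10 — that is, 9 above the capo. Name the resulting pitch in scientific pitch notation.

The capo raises the open G2 by 1 semitone to G♯2; fretting 9 more gives G2 + 1 + 9 = G2 + 10 semitones = F3.

F3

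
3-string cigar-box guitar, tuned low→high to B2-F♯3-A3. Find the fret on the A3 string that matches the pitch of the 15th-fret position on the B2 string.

Fret 15 on B2 is MIDI 47 + 15 = 62 (D4). On the A3 string (open MIDI 57), that pitch is 62 − 57 = fret 5.

5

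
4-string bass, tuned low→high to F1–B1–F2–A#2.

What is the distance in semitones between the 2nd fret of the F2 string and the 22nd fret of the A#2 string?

25 semitones

F2 at fret 2 → G2 (MIDI 43); A#2 at fret 22 → G#4 (MIDI 68).
43 − 68 = -25, so the two pitches are 25 semitones apart, with G#4 the higher.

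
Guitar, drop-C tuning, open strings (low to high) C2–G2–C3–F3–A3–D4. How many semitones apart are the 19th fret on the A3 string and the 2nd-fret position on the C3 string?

26 semitones

A3 at fret 19 → E5 (MIDI 76); C3 at fret 2 → D3 (MIDI 50).
76 − 50 = 26, so the two pitches are 26 semitones apart, with E5 the higher.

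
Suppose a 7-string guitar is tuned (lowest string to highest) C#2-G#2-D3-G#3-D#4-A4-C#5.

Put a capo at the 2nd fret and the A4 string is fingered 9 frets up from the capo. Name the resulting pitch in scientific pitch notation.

G#5

The capo raises the open A4 by 2 semitones to B4; fretting 9 more gives A4 + 2 + 9 = A4 + 11 semitones = G#5.
(Also written Ab.)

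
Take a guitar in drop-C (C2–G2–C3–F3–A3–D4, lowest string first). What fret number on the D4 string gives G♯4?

6

G♯4 is 6 semitones above the open D4 (D–D#–E–F–F#–G–G#), so it sits at fret 6.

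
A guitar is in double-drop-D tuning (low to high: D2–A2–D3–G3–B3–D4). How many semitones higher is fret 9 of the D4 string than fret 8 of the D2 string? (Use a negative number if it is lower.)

25 semitones

D4 at fret 9 → B4 (MIDI 71); D2 at fret 8 → A#2 (MIDI 46).
71 − 46 = 25, so the two pitches are 25 semitones apart.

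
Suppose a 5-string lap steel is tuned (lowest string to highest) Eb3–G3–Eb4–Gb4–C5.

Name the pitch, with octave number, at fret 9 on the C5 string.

A5

The open C5 string plus 9 semitones: C–Db–D–Eb–E–F–Gb–G–Ab–A.
No B→C boundary is crossed, so the octave stays at 5.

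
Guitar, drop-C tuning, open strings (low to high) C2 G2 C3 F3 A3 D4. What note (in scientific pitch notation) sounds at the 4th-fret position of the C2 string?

C2 is MIDI 36. Adding 4 gives 40, which is E2.

E2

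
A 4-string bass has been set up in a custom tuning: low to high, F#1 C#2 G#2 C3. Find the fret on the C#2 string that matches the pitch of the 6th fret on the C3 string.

17

C3 at fret 6 is C3 + 6 semitones = F#3.
The open C#2 string is 11 semitones below the open C3, so the same pitch on the C#2 string lies at fret 6 + 11 = 17.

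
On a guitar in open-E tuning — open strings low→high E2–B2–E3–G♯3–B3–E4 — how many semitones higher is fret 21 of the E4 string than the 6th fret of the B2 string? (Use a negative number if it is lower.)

E4 at fret 21 → C♯6 (MIDI 85); B2 at fret 6 → F3 (MIDI 53).
85 − 53 = 32, so the two pitches are 32 semitones apart.

32 semitones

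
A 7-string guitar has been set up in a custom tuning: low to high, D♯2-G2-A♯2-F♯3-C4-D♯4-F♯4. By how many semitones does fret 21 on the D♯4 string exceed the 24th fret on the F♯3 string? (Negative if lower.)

6 semitones

D♯4 at fret 21 → C6 (MIDI 84); F♯3 at fret 24 → F♯5 (MIDI 78).
84 − 78 = 6, so the two pitches are 6 semitones apart.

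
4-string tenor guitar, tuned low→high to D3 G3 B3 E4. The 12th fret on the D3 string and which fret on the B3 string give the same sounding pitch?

3

D3 at fret 12 is D3 + 12 semitones = D4.
The open B3 string is 9 semitones above the open D3, so the same pitch on the B3 string lies at fret 12 − 9 = 3.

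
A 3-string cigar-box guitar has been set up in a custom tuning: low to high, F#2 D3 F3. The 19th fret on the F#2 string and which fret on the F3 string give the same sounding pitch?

F#2 at fret 19 is F#2 + 19 semitones = C#4.
The open F3 string is 11 semitones above the open F#2, so the same pitch on the F3 string lies at fret 19 − 11 = 8.

8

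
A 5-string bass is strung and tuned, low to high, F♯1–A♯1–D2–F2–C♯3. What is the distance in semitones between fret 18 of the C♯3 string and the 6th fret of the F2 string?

20 semitones

C♯3 at fret 18 → G4 (MIDI 67); F2 at fret 6 → B2 (MIDI 47).
67 − 47 = 20, so the two pitches are 20 semitones apart, with G4 the higher.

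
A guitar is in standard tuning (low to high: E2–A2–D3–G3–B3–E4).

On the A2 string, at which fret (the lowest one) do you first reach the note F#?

9

From A2, count semitones up the chromatic scale until reaching F#: A–A#–B–C–C#–D–D#–E–F–F# — 9 steps.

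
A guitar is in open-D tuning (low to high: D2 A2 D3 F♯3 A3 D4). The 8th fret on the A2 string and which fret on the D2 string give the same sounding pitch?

15

Fret 8 on A2 is MIDI 45 + 8 = 53 (F3). On the D2 string (open MIDI 38), that pitch is 53 − 38 = fret 15.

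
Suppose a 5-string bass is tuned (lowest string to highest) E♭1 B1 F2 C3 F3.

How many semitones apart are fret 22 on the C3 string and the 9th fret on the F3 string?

8 semitones

C3 at fret 22 → B♭4 (MIDI 70); F3 at fret 9 → D4 (MIDI 62).
70 − 62 = 8, so the two pitches are 8 semitones apart, with B♭4 the higher.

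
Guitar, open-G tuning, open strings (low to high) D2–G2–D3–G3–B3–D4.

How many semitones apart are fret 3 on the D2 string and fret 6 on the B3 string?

24 semitones

D2 at fret 3 → F2 (MIDI 41); B3 at fret 6 → F4 (MIDI 65).
41 − 65 = -24, so the two pitches are 24 semitones apart, with F4 the higher.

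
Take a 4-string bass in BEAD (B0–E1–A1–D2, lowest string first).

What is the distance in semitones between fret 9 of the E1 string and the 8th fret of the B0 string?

E1 at fret 9 → C#2 (MIDI 37); B0 at fret 8 → G1 (MIDI 31).
37 − 31 = 6, so the two pitches are 6 semitones apart, with C#2 the higher.

6 semitones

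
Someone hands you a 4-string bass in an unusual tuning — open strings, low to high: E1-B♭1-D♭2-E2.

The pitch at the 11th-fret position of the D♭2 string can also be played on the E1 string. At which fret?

D♭2 at fret 11 is D♭2 + 11 semitones = C3.
The open E1 string is 9 semitones below the open D♭2, so the same pitch on the E1 string lies at fret 11 + 9 = 20.

20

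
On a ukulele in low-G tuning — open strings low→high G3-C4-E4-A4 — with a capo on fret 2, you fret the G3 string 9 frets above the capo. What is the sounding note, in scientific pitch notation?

The capo raises the open G3 by 2 semitones to A3; fretting 9 more gives G3 + 2 + 9 = G3 + 11 semitones = F#4.

F#4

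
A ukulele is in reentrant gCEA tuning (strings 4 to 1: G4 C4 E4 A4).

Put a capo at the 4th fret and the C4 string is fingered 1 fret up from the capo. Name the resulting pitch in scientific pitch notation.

F4

The capo raises the open C4 by 4 semitones to E4; fretting 1 more gives C4 + 4 + 1 = C4 + 5 semitones = F4.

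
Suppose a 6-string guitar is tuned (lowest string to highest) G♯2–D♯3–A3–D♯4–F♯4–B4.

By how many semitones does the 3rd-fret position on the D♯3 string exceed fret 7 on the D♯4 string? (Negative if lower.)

D♯3 at fret 3 → F♯3 (MIDI 54); D♯4 at fret 7 → A♯4 (MIDI 70).
54 − 70 = -16, so the two pitches are 16 semitones apart.

-16 semitones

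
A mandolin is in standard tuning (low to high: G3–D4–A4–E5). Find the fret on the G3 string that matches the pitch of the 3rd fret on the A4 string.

17

Fret 3 on A4 is MIDI 69 + 3 = 72 (C5). On the G3 string (open MIDI 55), that pitch is 72 − 55 = fret 17.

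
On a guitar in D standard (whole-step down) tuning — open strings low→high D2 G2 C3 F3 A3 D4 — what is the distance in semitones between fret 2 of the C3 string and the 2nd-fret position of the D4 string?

C3 at fret 2 → D3 (MIDI 50); D4 at fret 2 → E4 (MIDI 64).
50 − 64 = -14, so the two pitches are 14 semitones apart, with E4 the higher.

14 semitones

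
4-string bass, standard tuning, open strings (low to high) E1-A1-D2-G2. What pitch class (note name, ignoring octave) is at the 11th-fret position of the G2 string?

The open G2 string plus 11 semitones: G–G#–A–A#–…–E–F–F#.
(Equivalently spelled Gb.)

F#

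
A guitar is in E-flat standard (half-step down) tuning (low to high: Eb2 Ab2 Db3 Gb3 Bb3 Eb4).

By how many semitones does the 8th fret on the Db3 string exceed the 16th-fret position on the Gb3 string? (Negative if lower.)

Db3 at fret 8 → A3 (MIDI 57); Gb3 at fret 16 → Bb4 (MIDI 70).
57 − 70 = -13, so the two pitches are 13 semitones apart.

-13 semitones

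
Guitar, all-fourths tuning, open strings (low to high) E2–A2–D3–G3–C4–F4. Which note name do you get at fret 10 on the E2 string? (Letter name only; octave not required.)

D

The open E2 string plus 10 semitones: E–F–F#–G–…–C–C#–D.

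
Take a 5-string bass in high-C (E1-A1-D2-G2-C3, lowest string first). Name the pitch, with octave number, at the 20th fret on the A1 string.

Each fret is one semitone, so A1 + 20 = F3.

F3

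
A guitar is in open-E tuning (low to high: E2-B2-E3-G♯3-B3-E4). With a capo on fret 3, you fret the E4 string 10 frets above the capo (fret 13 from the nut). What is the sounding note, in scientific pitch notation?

The capo raises the open E4 by 3 semitones to G4; fretting 10 more gives E4 + 3 + 10 = E4 + 13 semitones = F5.

F5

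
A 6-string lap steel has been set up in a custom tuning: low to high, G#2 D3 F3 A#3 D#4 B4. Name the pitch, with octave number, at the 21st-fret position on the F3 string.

D5

F3 is MIDI 53. Adding 21 gives 74, which is D5.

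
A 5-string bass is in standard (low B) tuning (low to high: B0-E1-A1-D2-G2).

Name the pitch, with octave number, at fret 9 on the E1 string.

C#2

E1 is MIDI 28. Adding 9 gives 37, which is C#2.
(Equivalently spelled Db2.)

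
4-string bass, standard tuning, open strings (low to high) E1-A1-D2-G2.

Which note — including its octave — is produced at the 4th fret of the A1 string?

C♯2

A1 is MIDI 33. Adding 4 gives 37, which is C♯2.
(Equivalently spelled D♭2.)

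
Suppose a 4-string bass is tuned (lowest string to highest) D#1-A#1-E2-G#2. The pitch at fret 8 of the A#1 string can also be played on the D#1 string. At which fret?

15

A#1 at fret 8 is A#1 + 8 semitones = F#2.
The open D#1 string is 7 semitones below the open A#1, so the same pitch on the D#1 string lies at fret 8 + 7 = 15.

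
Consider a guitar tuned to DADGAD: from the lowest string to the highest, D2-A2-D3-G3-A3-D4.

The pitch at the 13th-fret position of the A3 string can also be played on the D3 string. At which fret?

Fret 13 on A3 is MIDI 57 + 13 = 70 (A#4). On the D3 string (open MIDI 50), that pitch is 70 − 50 = fret 20.

20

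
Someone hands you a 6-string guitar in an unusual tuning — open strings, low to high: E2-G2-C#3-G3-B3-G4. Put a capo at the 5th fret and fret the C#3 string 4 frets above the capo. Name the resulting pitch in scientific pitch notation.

The capo raises the open C#3 by 5 semitones to F#3; fretting 4 more gives C#3 + 5 + 4 = C#3 + 9 semitones = A#3.
(Also written Bb.)

A#3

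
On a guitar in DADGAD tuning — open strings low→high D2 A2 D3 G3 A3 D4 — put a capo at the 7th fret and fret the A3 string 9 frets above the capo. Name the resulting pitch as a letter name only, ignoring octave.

The capo raises the open A3 by 7 semitones to E4; fretting 9 more gives A3 + 7 + 9 = A3 + 16 semitones, landing on C#.
(Also written Db.)

C#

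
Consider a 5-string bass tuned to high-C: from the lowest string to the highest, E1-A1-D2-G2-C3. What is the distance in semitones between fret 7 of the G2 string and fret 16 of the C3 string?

G2 at fret 7 → D3 (MIDI 50); C3 at fret 16 → E4 (MIDI 64).
50 − 64 = -14, so the two pitches are 14 semitones apart, with E4 the higher.

14 semitones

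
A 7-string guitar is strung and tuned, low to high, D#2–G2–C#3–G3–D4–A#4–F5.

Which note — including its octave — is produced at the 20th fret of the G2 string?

D#4

The open G2 string plus 20 semitones: G–G#–A–A#–…–C#–D–D#.
The walk passes from B into C 2 times, so the octave number goes from 2 to 4.
(Equivalently spelled Eb4.)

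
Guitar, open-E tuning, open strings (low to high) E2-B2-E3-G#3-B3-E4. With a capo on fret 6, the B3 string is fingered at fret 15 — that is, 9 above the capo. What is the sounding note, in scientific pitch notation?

The capo raises the open B3 by 6 semitones to F4; fretting 9 more gives B3 + 6 + 9 = B3 + 15 semitones = D5.

D5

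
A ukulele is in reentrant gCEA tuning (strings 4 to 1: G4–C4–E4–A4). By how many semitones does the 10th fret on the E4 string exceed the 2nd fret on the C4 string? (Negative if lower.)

E4 at fret 10 → D5 (MIDI 74); C4 at fret 2 → D4 (MIDI 62).
74 − 62 = 12, so the two pitches are 12 semitones apart.

12 semitones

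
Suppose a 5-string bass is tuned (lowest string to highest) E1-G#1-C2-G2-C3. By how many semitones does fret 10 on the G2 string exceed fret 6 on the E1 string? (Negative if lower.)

19 semitones

G2 at fret 10 → F3 (MIDI 53); E1 at fret 6 → A#1 (MIDI 34).
53 − 34 = 19, so the two pitches are 19 semitones apart.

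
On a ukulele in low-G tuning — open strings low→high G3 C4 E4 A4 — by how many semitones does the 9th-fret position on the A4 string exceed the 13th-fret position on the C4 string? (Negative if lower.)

5 semitones

A4 at fret 9 → F#5 (MIDI 78); C4 at fret 13 → C#5 (MIDI 73).
78 − 73 = 5, so the two pitches are 5 semitones apart.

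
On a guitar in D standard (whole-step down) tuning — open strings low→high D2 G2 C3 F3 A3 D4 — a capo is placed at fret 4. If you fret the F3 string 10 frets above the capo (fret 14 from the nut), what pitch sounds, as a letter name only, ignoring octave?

G

The capo raises the open F3 by 4 semitones to A3; fretting 10 more gives F3 + 4 + 10 = F3 + 14 semitones, landing on G.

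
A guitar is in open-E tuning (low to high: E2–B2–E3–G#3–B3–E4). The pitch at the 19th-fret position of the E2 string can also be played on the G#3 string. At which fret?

3

E2 at fret 19 is E2 + 19 semitones = B3.
The open G#3 string is 16 semitones above the open E2, so the same pitch on the G#3 string lies at fret 19 − 16 = 3.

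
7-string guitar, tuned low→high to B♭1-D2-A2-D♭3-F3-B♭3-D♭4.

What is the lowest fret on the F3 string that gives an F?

From F3, count semitones up the chromatic scale until reaching F: F — 0 steps.

0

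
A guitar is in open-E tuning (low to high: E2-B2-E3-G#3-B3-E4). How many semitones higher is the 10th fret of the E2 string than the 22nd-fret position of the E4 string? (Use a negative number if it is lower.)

E2 at fret 10 → D3 (MIDI 50); E4 at fret 22 → D6 (MIDI 86).
50 − 86 = -36, so the two pitches are 36 semitones apart.

-36 semitones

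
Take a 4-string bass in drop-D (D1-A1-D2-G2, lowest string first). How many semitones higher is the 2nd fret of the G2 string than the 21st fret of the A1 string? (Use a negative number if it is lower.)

G2 at fret 2 → A2 (MIDI 45); A1 at fret 21 → F#3 (MIDI 54).
45 − 54 = -9, so the two pitches are 9 semitones apart.

-9 semitones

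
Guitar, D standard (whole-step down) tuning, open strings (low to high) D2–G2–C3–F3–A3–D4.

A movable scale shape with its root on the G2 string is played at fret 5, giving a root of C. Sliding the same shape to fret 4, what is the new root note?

B

Moving from fret 5 to fret 4 shifts the root by -1 semitone.
C down 1 semitone is B.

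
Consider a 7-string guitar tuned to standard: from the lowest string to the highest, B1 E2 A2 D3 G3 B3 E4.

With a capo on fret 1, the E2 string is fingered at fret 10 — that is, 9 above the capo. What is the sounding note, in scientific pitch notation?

The capo raises the open E2 by 1 semitone to F2; fretting 9 more gives E2 + 1 + 9 = E2 + 10 semitones = D3.

D3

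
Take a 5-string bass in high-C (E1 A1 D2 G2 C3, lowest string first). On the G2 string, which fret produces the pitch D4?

19

D4 is 19 semitones above the open G2 (G–G#–A–A#–…–C–C#–D), so it sits at fret 19.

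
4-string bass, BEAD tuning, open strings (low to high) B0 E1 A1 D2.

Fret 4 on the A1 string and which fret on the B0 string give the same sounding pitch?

14

A1 at fret 4 is A1 + 4 semitones = C#2.
The open B0 string is 10 semitones below the open A1, so the same pitch on the B0 string lies at fret 4 + 10 = 14.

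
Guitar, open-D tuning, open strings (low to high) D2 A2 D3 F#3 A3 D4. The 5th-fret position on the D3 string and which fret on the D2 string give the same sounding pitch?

17

Fret 5 on D3 is MIDI 50 + 5 = 55 (G3). On the D2 string (open MIDI 38), that pitch is 55 − 38 = fret 17.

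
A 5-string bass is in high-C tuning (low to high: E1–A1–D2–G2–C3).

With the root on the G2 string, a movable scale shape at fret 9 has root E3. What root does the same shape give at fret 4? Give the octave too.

Moving from fret 9 to fret 4 shifts the root by -5 semitones.
E3 down 5 semitones is B2.

B2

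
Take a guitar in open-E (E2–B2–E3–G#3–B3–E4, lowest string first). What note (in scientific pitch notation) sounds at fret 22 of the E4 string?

D6

Each fret is one semitone, so E4 + 22 = D6.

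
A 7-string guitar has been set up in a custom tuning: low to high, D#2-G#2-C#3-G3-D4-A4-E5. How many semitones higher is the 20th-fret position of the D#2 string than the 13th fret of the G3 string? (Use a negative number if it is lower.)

D#2 at fret 20 → B3 (MIDI 59); G3 at fret 13 → G#4 (MIDI 68).
59 − 68 = -9, so the two pitches are 9 semitones apart.

-9 semitones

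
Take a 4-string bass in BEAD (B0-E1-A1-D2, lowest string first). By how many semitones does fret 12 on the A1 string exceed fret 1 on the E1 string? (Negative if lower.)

16 semitones

A1 at fret 12 → A2 (MIDI 45); E1 at fret 1 → F1 (MIDI 29).
45 − 29 = 16, so the two pitches are 16 semitones apart.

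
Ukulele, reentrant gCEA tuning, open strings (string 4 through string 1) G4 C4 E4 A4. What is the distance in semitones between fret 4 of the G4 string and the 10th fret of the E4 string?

3 semitones

G4 at fret 4 → B4 (MIDI 71); E4 at fret 10 → D5 (MIDI 74).
71 − 74 = -3, so the two pitches are 3 semitones apart, with D5 the higher.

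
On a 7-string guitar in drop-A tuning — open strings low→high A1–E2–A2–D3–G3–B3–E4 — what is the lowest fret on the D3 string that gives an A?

7

From D3, count semitones up the chromatic scale until reaching A: D–D#–E–F–F#–G–G#–A — 7 steps.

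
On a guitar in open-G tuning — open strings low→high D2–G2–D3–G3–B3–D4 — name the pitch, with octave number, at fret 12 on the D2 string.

Each fret is one semitone, so D2 + 12 = D3.

D3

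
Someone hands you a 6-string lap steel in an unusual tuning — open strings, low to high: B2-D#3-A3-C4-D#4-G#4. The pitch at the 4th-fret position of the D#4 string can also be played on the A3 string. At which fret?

D#4 at fret 4 is D#4 + 4 semitones = G4.
The open A3 string is 6 semitones below the open D#4, so the same pitch on the A3 string lies at fret 4 + 6 = 10.

10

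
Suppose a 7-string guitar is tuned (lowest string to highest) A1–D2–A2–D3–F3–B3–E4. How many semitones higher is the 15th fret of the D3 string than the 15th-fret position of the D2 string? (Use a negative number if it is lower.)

D3 at fret 15 → F4 (MIDI 65); D2 at fret 15 → F3 (MIDI 53).
65 − 53 = 12, so the two pitches are 12 semitones apart.

12 semitones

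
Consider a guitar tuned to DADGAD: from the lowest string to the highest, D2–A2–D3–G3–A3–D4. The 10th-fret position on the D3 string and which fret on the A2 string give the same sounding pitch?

15

Fret 10 on D3 is MIDI 50 + 10 = 60 (C4). On the A2 string (open MIDI 45), that pitch is 60 − 45 = fret 15.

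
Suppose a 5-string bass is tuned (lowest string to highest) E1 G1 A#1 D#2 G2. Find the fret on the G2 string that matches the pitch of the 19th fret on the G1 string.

7

Fret 19 on G1 is MIDI 31 + 19 = 50 (D3). On the G2 string (open MIDI 43), that pitch is 50 − 43 = fret 7.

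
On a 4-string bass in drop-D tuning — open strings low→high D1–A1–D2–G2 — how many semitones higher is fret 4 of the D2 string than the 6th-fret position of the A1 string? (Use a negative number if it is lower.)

3 semitones

D2 at fret 4 → F#2 (MIDI 42); A1 at fret 6 → D#2 (MIDI 39).
42 − 39 = 3, so the two pitches are 3 semitones apart.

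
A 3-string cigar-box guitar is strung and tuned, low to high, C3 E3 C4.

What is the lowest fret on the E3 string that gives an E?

0

From E3, count semitones up the chromatic scale until reaching E: E — 0 steps.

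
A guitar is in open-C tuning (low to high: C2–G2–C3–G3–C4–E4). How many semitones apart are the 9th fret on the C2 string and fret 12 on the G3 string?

22 semitones

C2 at fret 9 → A2 (MIDI 45); G3 at fret 12 → G4 (MIDI 67).
45 − 67 = -22, so the two pitches are 22 semitones apart, with G4 the higher.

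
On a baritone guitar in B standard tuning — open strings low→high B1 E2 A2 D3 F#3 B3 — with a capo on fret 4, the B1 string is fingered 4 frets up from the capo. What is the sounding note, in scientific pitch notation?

G2

The capo raises the open B1 by 4 semitones to D#2; fretting 4 more gives B1 + 4 + 4 = B1 + 8 semitones = G2.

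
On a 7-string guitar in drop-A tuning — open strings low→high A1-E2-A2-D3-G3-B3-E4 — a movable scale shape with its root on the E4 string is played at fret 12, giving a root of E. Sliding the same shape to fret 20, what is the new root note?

Moving from fret 12 to fret 20 shifts the root by 8 semitones.
E up 8 semitones is C.

C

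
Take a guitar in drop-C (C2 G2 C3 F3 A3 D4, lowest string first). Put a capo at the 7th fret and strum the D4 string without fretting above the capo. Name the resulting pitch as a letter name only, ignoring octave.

The capo raises the open D4 by 7 semitones to A4; fretting 0 more gives D4 + 7 + 0 = D4 + 7 semitones, landing on A.

A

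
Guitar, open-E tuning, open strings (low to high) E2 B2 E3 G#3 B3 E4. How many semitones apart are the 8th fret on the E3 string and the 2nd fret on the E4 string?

6 semitones

E3 at fret 8 → C4 (MIDI 60); E4 at fret 2 → F#4 (MIDI 66).
60 − 66 = -6, so the two pitches are 6 semitones apart, with F#4 the higher.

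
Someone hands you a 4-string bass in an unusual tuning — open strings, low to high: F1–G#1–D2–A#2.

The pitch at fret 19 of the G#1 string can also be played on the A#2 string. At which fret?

5

Fret 19 on G#1 is MIDI 32 + 19 = 51 (D#3). On the A#2 string (open MIDI 46), that pitch is 51 − 46 = fret 5.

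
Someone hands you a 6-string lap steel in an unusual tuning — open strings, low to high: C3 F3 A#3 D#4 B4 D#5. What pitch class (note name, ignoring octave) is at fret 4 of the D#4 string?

The open D#4 string plus 4 semitones: D#–E–F–F#–G.

G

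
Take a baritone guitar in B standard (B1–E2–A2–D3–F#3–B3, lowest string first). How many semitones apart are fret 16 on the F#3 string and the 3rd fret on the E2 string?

27 semitones

F#3 at fret 16 → A#4 (MIDI 70); E2 at fret 3 → G2 (MIDI 43).
70 − 43 = 27, so the two pitches are 27 semitones apart, with A#4 the higher.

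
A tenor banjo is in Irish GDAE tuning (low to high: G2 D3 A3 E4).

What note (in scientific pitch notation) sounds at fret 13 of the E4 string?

F5

E4 is MIDI 64. Adding 13 gives 77, which is F5.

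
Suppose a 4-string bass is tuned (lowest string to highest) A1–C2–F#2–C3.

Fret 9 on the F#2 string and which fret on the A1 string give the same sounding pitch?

18

Fret 9 on F#2 is MIDI 42 + 9 = 51 (D#3). On the A1 string (open MIDI 33), that pitch is 51 − 33 = fret 18.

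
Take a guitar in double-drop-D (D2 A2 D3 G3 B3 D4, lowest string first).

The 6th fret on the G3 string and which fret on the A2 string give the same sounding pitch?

G3 at fret 6 is G3 + 6 semitones = C#4.
The open A2 string is 10 semitones below the open G3, so the same pitch on the A2 string lies at fret 6 + 10 = 16.

16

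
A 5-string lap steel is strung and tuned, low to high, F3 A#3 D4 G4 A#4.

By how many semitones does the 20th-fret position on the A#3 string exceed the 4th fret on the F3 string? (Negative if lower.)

A#3 at fret 20 → F#5 (MIDI 78); F3 at fret 4 → A3 (MIDI 57).
78 − 57 = 21, so the two pitches are 21 semitones apart.

21 semitones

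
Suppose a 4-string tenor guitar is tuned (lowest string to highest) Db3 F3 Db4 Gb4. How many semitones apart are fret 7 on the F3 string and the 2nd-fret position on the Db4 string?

3 semitones

F3 at fret 7 → C4 (MIDI 60); Db4 at fret 2 → Eb4 (MIDI 63).
60 − 63 = -3, so the two pitches are 3 semitones apart, with Eb4 the higher.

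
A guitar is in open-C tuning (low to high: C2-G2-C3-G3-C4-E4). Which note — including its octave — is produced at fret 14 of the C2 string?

C2 is MIDI 36. Adding 14 gives 50, which is D3.

D3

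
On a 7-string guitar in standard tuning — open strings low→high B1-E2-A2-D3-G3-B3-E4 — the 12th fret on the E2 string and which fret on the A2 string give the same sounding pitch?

7

E2 at fret 12 is E2 + 12 semitones = E3.
The open A2 string is 5 semitones above the open E2, so the same pitch on the A2 string lies at fret 12 − 5 = 7.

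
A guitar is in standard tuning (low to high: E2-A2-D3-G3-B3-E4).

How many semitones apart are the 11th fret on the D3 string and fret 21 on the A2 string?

D3 at fret 11 → C#4 (MIDI 61); A2 at fret 21 → F#4 (MIDI 66).
61 − 66 = -5, so the two pitches are 5 semitones apart, with F#4 the higher.

5 semitones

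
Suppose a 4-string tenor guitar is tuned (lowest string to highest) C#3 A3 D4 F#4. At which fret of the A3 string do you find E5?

19

E5 is 19 semitones above the open A3 (A–A#–B–C–…–D–D#–E), so it sits at fret 19.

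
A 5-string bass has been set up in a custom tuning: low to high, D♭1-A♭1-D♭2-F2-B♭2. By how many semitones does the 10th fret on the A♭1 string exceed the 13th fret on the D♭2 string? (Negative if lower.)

A♭1 at fret 10 → G♭2 (MIDI 42); D♭2 at fret 13 → D3 (MIDI 50).
42 − 50 = -8, so the two pitches are 8 semitones apart.

-8 semitones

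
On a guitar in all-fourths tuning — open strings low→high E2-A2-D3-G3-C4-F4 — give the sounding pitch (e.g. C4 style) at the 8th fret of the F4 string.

C♯5

Each fret is one semitone, so F4 + 8 = C♯5.
(Equivalently spelled D♭5.)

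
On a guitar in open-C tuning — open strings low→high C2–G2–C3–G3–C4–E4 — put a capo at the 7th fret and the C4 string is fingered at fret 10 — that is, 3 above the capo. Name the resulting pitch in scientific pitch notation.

The capo raises the open C4 by 7 semitones to G4; fretting 3 more gives C4 + 7 + 3 = C4 + 10 semitones = A#4.

A#4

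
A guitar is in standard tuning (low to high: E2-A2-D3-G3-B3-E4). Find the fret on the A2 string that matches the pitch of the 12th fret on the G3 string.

22

G3 at fret 12 is G3 + 12 semitones = G4.
The open A2 string is 10 semitones below the open G3, so the same pitch on the A2 string lies at fret 12 + 10 = 22.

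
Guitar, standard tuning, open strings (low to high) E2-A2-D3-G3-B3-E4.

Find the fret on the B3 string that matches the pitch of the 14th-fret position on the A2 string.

0

Fret 14 on A2 is MIDI 45 + 14 = 59 (B3). On the B3 string (open MIDI 59), that pitch is 59 − 59 = fret 0.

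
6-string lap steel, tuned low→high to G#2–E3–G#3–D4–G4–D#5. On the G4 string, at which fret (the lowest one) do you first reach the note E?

From G4, count semitones up the chromatic scale until reaching E: G–G#–A–A#–B–C–C#–D–D#–E — 9 steps.

9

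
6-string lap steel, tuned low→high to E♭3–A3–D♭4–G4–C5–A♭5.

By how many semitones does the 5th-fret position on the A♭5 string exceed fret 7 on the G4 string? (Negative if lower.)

11 semitones

A♭5 at fret 5 → D♭6 (MIDI 85); G4 at fret 7 → D5 (MIDI 74).
85 − 74 = 11, so the two pitches are 11 semitones apart.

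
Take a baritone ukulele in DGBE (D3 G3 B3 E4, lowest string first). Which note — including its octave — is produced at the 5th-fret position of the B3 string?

E4

The open B3 string plus 5 semitones: B–C–C#–D–D#–E.
The walk passes from B into C once, so the octave number goes from 3 to 4.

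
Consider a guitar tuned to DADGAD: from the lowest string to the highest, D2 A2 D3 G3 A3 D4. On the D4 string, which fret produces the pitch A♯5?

20

A♯5 is 20 semitones above the open D4 (D–D#–E–F–…–G#–A–A#), so it sits at fret 20.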